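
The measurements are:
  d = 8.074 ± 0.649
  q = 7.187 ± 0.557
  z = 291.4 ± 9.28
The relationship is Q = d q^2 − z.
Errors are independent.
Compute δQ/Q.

Let p = d·q^2 = 417.0. δp/p = √((1·δd/d)² + (2·δq/q)²) = √(0.00646 + 0.0240) = 0.175, so δp = 72.8.
Q = p − z: δQ = √(δp² + δz²) = √(5300 + 86.1) = 73.4
Q = 125.6, so δQ/Q = 73.4/125.6 = 0.584.

0.584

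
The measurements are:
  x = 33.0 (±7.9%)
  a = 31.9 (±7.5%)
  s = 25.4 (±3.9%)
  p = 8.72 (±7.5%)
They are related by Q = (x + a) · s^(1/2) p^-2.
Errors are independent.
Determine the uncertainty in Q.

Let u = x + a = 64.9. δu = √(δx² + δa²) = √(6.80 + 5.72) = 3.54, so δu/u = 0.0545.
Q is then a monomial in u, s, p:
δQ/Q = √((δu/u)² + (½·δs/s)² + (-2·δp/p)²) = √(0.00297 + 0.000380 + 0.0225) = 0.161
Q = 4.30, so δQ = 0.161 × 4.30 = 0.692.

0.692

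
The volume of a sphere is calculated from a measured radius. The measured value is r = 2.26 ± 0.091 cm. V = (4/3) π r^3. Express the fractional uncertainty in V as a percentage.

12.1%

V ∝ r^3, so δV/V = |3| · δr/r = 3 × 0.0403 = 0.121.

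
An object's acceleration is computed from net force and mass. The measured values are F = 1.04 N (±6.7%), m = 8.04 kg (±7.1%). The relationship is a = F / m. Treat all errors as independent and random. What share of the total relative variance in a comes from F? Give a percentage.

47.1%

(δa/a)² = (1·δF/F)² + (-1·δm/m)²
  F term: (1×0.0670)² = 0.00449
  m term: (-1×0.0710)² = 0.00504
Total = 0.00953. Share from F = 0.00449/0.00953 = 0.471.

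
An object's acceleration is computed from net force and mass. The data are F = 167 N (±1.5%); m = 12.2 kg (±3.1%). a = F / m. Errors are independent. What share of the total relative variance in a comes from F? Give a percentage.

(δa/a)² = (1·δF/F)² + (-1·δm/m)²
  F term: (1×0.0150)² = 0.000225
  m term: (-1×0.0310)² = 0.000961
Total = 0.00119. Share from F = 0.000225/0.00119 = 0.190.

19.0%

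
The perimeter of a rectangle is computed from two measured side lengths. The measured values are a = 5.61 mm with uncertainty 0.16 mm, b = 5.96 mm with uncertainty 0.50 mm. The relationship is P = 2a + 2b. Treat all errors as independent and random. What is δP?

Absolute uncertainties add in quadrature for a linear combination:
  (2·δa)² = 0.102;  (2·δb)² = 1.00
δP = √(1.10) = 1.05 mm

1.05 mm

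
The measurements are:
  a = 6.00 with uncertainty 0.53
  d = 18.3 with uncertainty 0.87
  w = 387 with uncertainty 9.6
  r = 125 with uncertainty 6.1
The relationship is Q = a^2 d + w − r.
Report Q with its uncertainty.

Let p = a^2·d = 659. δp/p = √((2·δa/a)² + (1·δd/d)²) = √(0.0312 + 0.00226) = 0.183, so δp = 121.
Q = p + w − r: δQ = √(δp² + δw² + δr²) = √(14500 + 92.2 + 37.2) = 121
Q = 921.

921 ± 121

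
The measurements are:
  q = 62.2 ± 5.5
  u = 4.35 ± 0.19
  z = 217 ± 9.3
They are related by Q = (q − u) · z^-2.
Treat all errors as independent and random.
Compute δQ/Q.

Let w = q − u = 57.9. δw = √(δq² + δu²) = √(30.2 + 0.0361) = 5.50, so δw/w = 0.0951.
Q is then a monomial in w, z:
δQ/Q = √((δw/w)² + (-2·δz/z)²) = √(0.00905 + 0.00735) = 0.128

0.128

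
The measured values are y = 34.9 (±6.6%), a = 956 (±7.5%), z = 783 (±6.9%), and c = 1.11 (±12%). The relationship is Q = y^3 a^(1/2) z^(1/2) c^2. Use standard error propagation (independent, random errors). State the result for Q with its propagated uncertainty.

(4.53 ± 1.43) × 10^7

Each factor contributes (exponent × relative error)² to (δQ/Q)²:
  (3·δy/y)² = (3×0.0660)² = 0.0392;  (½·δa/a)² = (0.5×0.0750)² = 0.00141;  (½·δz/z)² = (0.5×0.0690)² = 0.00119;  (2·δc/c)² = (2×0.120)² = 0.0576
δQ/Q = √(0.0994) = 0.315
Q = 4.53e+07, so δQ = 0.315 × 4.53e+07 = 1.43e+07.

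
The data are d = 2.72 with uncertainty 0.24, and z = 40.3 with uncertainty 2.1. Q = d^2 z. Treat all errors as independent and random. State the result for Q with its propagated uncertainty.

Since Q is a product/quotient, work with relative uncertainties:
  (2·δd/d)² = (2×0.0882)² = 0.0311;  (1·δz/z)² = (1×0.0521)² = 0.00272
δQ/Q = √(0.0339) = 0.184
Q = 298, so δQ = 0.184 × 298 = 54.9.

298 ± 54.9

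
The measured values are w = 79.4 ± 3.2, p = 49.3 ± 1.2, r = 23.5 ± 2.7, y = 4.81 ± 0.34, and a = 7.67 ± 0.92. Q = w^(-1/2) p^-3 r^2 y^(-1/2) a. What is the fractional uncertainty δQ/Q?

0.272

Products/powers → add relative errors in quadrature, weighted by exponent:
  (−½·δw/w)² = (-0.5×0.0403)² = 0.000406;  (-3·δp/p)² = (-3×0.0243)² = 0.00533;  (2·δr/r)² = (2×0.115)² = 0.0528;  (−½·δy/y)² = (-0.5×0.0707)² = 0.00125;  (1·δa/a)² = (1×0.120)² = 0.0144
δQ/Q = √(0.0742) = 0.272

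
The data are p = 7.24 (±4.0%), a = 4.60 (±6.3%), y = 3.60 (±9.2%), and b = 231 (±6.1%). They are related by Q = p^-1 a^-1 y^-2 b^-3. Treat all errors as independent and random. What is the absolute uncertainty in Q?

For a monomial Q ∝ p^-1, a^-1, y^-2, b^-3, fractional errors add in quadrature:
  (-1·δp/p)² = (-1×0.0400)² = 0.00160;  (-1·δa/a)² = (-1×0.0630)² = 0.00397;  (-2·δy/y)² = (-2×0.0920)² = 0.0339;  (-3·δb/b)² = (-3×0.0610)² = 0.0335
δQ/Q = √(0.0729) = 0.270
Q = 1.88e-10, so δQ = 0.270 × 1.88e-10 = 5.08e-11.

5.08e-11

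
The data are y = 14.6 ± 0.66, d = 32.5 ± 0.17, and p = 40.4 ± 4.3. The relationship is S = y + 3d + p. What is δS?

4.38

S is a linear combination, so absolute uncertainties add in quadrature:
  (δy)² = 0.436;  (3·δd)² = 0.260;  (δp)² = 18.5
δS = √(19.2) = 4.38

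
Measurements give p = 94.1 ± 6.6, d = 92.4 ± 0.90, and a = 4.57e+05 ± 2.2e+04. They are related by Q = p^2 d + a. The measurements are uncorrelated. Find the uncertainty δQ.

Let w = p^2·d = 8.18e+05. δw/w = √((2·δp/p)² + (1·δd/d)²) = √(0.0197 + 9.49e-05) = 0.141, so δw = 1.15e+05.
Q = w + a: δQ = √(δw² + δa²) = √(1.32e+10 + 4.84e+08) = 1.17e+05

1.17e+05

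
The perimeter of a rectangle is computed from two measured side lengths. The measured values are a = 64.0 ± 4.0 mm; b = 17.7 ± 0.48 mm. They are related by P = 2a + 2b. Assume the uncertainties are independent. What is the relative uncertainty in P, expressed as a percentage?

For a sum/difference, combine absolute errors in quadrature:
  (2·δa)² = 64.0;  (2·δb)² = 0.922
δP = √(64.9) = 8.06 mm
P = 163 mm, so δP/P = 8.06/163 = 0.0493.

4.93%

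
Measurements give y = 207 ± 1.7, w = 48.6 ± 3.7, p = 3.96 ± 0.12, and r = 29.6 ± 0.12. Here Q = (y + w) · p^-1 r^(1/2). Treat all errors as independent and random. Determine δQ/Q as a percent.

Let u = y + w = 256. δu = √(δy² + δw²) = √(2.89 + 13.7) = 4.07, so δu/u = 0.0159.
Q is then a monomial in u, p, r:
δQ/Q = √((δu/u)² + (-1·δp/p)² + (½·δr/r)²) = √(0.000254 + 0.000918 + 4.11e-06) = 0.0343

3.43%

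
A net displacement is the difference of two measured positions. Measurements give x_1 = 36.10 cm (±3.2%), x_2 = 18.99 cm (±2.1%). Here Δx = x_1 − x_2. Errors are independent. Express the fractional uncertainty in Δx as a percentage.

7.14%

Each term contributes (cᵢ δxᵢ)² to (δΔx)²:
  (δx_1)² = 1.33;  (δx_2)² = 0.159
δΔx = √(1.49) = 1.22 cm
Δx = 17.11 cm, so δΔx/Δx = 1.22/17.11 = 0.0714.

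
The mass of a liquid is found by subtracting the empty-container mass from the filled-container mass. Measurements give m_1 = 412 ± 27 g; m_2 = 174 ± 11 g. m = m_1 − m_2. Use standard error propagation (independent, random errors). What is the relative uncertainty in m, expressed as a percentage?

12.2%

Sums and differences: (δm)² = Σ (cᵢ δxᵢ)².
  (δm_1)² = 729;  (δm_2)² = 121
δm = √(850) = 29.2 g
m = 238 g, so δm/m = 29.2/238 = 0.122.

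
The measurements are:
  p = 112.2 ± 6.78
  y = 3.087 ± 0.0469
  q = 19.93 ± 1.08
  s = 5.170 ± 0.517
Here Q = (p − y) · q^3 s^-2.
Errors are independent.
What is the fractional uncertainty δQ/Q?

0.265

Let u = p − y = 109.1. δu = √(δp² + δy²) = √(46.0 + 0.00220) = 6.78, so δu/u = 0.0621.
Q is then a monomial in u, q, s:
δQ/Q = √((δu/u)² + (3·δq/q)² + (-2·δs/s)²) = √(0.00386 + 0.0264 + 0.0400) = 0.265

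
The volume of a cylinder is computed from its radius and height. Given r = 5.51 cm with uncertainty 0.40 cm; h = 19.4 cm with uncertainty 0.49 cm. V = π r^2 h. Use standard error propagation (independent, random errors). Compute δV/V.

0.147

Since V is a product/quotient, work with relative uncertainties:
  (2·δr/r)² = (2×0.0726)² = 0.0211;  (1·δh/h)² = (1×0.0253)² = 0.000638
δV/V = √(0.0217) = 0.147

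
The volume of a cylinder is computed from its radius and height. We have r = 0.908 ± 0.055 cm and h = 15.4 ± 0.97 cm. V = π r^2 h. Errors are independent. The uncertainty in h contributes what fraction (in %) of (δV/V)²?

21.3%

(δV/V)² = (2·δr/r)² + (1·δh/h)²
  r term: (2×0.0606)² = 0.0147
  h term: (1×0.0630)² = 0.00397
Total = 0.0186. Share from h = 0.00397/0.0186 = 0.213.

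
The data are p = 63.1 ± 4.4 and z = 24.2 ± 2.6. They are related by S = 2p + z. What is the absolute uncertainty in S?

S is a linear combination, so absolute uncertainties add in quadrature:
  (2·δp)² = 77.4;  (δz)² = 6.76
δS = √(84.2) = 9.18

9.18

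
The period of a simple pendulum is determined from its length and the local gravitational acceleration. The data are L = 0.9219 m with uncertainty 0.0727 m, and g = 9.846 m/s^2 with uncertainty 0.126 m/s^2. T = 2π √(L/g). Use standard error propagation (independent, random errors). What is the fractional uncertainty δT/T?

Since T is a product/quotient, work with relative uncertainties:
  (½·δL/L)² = (0.5×0.0789)² = 0.00155;  (−½·δg/g)² = (-0.5×0.0128)² = 4.09e-05
δT/T = √(0.00160) = 0.0399

0.0399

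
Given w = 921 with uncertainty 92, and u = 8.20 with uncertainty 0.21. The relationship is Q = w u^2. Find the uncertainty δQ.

6950

Products/powers → add relative errors in quadrature, weighted by exponent:
  (1·δw/w)² = (1×0.0999)² = 0.00998;  (2·δu/u)² = (2×0.0256)² = 0.00262
δQ/Q = √(0.0126) = 0.112
Q = 61900, so δQ = 0.112 × 61900 = 6950.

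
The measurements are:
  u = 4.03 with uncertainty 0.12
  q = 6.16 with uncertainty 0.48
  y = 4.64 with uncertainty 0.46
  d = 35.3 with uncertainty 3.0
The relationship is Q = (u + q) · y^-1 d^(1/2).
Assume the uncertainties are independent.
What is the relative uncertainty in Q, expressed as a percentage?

Let w = u + q = 10.2. δw = √(δu² + δq²) = √(0.0144 + 0.230) = 0.495, so δw/w = 0.0486.
Q is then a monomial in w, y, d:
δQ/Q = √((δw/w)² + (-1·δy/y)² + (½·δd/d)²) = √(0.00236 + 0.00983 + 0.00181) = 0.118

11.8%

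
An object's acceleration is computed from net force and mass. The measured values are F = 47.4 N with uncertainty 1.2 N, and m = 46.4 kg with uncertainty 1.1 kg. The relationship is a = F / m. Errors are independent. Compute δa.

0.0354 m/s^2

a is a product of powers, so relative uncertainties combine in quadrature:
  (1·δF/F)² = (1×0.0253)² = 0.000641;  (-1·δm/m)² = (-1×0.0237)² = 0.000562
δa/a = √(0.00120) = 0.0347
a = 1.02 m/s^2, so δa = 0.0347 × 1.02 = 0.0354 m/s^2.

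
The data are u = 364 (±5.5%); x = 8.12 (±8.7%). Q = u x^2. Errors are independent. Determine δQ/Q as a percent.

Relative error in a monomial: (δQ/Q)² = Σ (nᵢ · δxᵢ/xᵢ)².
  (1·δu/u)² = (1×0.0550)² = 0.00302;  (2·δx/x)² = (2×0.0870)² = 0.0303
δQ/Q = √(0.0333) = 0.182

18.2%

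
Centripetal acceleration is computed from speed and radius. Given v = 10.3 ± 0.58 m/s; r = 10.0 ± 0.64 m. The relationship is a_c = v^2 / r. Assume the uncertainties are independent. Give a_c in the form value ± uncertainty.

Products/powers → add relative errors in quadrature, weighted by exponent:
  (2·δv/v)² = (2×0.0563)² = 0.0127;  (-1·δr/r)² = (-1×0.0640)² = 0.00410
δa_c/a_c = √(0.0168) = 0.130
a_c = 10.6 m/s^2, so δa_c = 0.130 × 10.6 = 1.37 m/s^2.

10.6 ± 1.37 m/s^2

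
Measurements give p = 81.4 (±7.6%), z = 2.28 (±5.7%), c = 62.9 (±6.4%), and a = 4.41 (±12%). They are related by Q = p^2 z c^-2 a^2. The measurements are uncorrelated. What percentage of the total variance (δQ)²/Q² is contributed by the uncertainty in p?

(δQ/Q)² = (2·δp/p)² + (1·δz/z)² + (-2·δc/c)² + (2·δa/a)²
  p term: (2×0.0760)² = 0.0231
  z term: (1×0.0570)² = 0.00325
  c term: (-2×0.0640)² = 0.0164
  a term: (2×0.120)² = 0.0576
Total = 0.100. Share from p = 0.0231/0.100 = 0.230.

23.0%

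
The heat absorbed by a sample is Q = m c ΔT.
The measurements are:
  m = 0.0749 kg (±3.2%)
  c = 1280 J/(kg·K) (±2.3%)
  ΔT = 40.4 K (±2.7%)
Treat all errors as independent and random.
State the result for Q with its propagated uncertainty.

3870 ± 185 J

For a monomial Q ∝ m, c, ΔT, fractional errors add in quadrature:
  (1·δm/m)² = (1×0.0320)² = 0.00102;  (1·δc/c)² = (1×0.0230)² = 0.000529;  (1·δΔT/ΔT)² = (1×0.0270)² = 0.000729
δQ/Q = √(0.00228) = 0.0478
Q = 3870 J, so δQ = 0.0478 × 3870 = 185 J.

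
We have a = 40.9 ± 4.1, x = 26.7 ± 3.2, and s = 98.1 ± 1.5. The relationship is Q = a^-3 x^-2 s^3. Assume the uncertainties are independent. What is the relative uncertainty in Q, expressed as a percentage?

Since Q is a product/quotient, work with relative uncertainties:
  (-3·δa/a)² = (-3×0.100)² = 0.0904;  (-2·δx/x)² = (-2×0.120)² = 0.0575;  (3·δs/s)² = (3×0.0153)² = 0.00210
δQ/Q = √(0.150) = 0.387

38.7%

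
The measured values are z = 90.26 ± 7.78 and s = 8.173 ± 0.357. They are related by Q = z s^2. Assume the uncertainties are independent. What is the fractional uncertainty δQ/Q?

0.123

For a monomial Q ∝ z, s^2, fractional errors add in quadrature:
  (1·δz/z)² = (1×0.0862)² = 0.00743;  (2·δs/s)² = (2×0.0437)² = 0.00763
δQ/Q = √(0.0151) = 0.123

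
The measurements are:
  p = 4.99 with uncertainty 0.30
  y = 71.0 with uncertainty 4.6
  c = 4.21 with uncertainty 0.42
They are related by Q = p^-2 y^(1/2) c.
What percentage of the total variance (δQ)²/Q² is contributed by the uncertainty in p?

56.8%

(δQ/Q)² = (-2·δp/p)² + (½·δy/y)² + (1·δc/c)²
  p term: (-2×0.0601)² = 0.0145
  y term: (0.5×0.0648)² = 0.00105
  c term: (1×0.0998)² = 0.00995
Total = 0.0255. Share from p = 0.0145/0.0255 = 0.568.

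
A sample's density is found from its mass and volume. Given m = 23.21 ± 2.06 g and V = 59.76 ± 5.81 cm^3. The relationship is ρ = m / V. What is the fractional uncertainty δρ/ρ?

Products/powers → add relative errors in quadrature, weighted by exponent:
  (1·δm/m)² = (1×0.0888)² = 0.00788;  (-1·δV/V)² = (-1×0.0972)² = 0.00945
δρ/ρ = √(0.0173) = 0.132

0.132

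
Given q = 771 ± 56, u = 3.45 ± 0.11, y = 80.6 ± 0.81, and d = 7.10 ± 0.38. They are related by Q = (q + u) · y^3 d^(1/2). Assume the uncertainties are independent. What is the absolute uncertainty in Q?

Let w = q + u = 774. δw = √(δq² + δu²) = √(3140 + 0.0121) = 56.0, so δw/w = 0.0723.
Q is then a monomial in w, y, d:
δQ/Q = √((δw/w)² + (3·δy/y)² + (½·δd/d)²) = √(0.00523 + 0.000909 + 0.000716) = 0.0828
Q = 1.08e+09, so δQ = 0.0828 × 1.08e+09 = 8.95e+07.

8.95e+07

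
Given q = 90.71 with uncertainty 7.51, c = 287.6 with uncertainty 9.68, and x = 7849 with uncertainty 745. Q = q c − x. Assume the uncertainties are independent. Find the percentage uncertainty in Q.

13.4%

Let p = q·c = 26090. δp/p = √((1·δq/q)² + (1·δc/c)²) = √(0.00685 + 0.00113) = 0.0894, so δp = 2330.
Q = p − x: δQ = √(δp² + δx²) = √(5.44e+06 + 5.55e+05) = 2450
Q = 18240, so δQ/Q = 2450/18240 = 0.134.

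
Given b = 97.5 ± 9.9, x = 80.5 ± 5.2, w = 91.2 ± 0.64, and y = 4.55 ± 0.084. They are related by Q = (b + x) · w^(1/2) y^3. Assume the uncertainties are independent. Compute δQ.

Let u = b + x = 178. δu = √(δb² + δx²) = √(98.0 + 27.0) = 11.2, so δu/u = 0.0628.
Q is then a monomial in u, w, y:
δQ/Q = √((δu/u)² + (½·δw/w)² + (3·δy/y)²) = √(0.00395 + 1.23e-05 + 0.00307) = 0.0838
Q = 1.6e+05, so δQ = 0.0838 × 1.6e+05 = 13400.

13400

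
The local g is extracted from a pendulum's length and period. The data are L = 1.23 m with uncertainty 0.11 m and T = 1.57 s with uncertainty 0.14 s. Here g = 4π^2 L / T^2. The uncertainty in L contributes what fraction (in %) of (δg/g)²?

(δg/g)² = (1·δL/L)² + (-2·δT/T)²
  L term: (1×0.0894)² = 0.00800
  T term: (-2×0.0892)² = 0.0318
Total = 0.0398. Share from L = 0.00800/0.0398 = 0.201.

20.1%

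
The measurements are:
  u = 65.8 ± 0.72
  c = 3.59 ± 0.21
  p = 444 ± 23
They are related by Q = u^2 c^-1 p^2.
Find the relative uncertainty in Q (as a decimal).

Relative error in a monomial: (δQ/Q)² = Σ (nᵢ · δxᵢ/xᵢ)².
  (2·δu/u)² = (2×0.0109)² = 0.000479;  (-1·δc/c)² = (-1×0.0585)² = 0.00342;  (2·δp/p)² = (2×0.0518)² = 0.0107
δQ/Q = √(0.0146) = 0.121

0.121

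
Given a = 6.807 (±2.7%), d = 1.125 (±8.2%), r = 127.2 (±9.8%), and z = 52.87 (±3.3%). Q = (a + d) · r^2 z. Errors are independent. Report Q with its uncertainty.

(6.785 ± 1.36) × 10^6

Let u = a + d = 7.932. δu = √(δa² + δd²) = √(0.0338 + 0.00851) = 0.206, so δu/u = 0.0259.
Q is then a monomial in u, r, z:
δQ/Q = √((δu/u)² + (2·δr/r)² + (1·δz/z)²) = √(0.000672 + 0.0384 + 0.00109) = 0.200
Q = 6.785e+06, so δQ = 0.200 × 6.785e+06 = 1.36e+06.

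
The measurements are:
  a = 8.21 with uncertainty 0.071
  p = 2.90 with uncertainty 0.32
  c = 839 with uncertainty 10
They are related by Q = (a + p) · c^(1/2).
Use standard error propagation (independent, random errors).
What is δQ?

Let u = a + p = 11.1. δu = √(δa² + δp²) = √(0.00504 + 0.102) = 0.328, so δu/u = 0.0295.
Q is then a monomial in u, c:
δQ/Q = √((δu/u)² + (½·δc/c)²) = √(0.000870 + 3.55e-05) = 0.0301
Q = 322, so δQ = 0.0301 × 322 = 9.69.

9.69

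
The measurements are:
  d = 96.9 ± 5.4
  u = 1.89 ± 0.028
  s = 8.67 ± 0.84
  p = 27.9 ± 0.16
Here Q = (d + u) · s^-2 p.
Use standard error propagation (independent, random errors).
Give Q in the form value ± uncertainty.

Let w = d + u = 98.8. δw = √(δd² + δu²) = √(29.2 + 0.000784) = 5.40, so δw/w = 0.0547.
Q is then a monomial in w, s, p:
δQ/Q = √((δw/w)² + (-2·δs/s)² + (1·δp/p)²) = √(0.00299 + 0.0375 + 3.29e-05) = 0.201
Q = 36.7, so δQ = 0.201 × 36.7 = 7.39.

36.7 ± 7.39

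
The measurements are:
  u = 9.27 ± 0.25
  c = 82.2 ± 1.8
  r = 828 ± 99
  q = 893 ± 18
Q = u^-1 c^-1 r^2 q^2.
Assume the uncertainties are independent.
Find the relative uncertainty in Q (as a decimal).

0.245

Q is a product of powers, so relative uncertainties combine in quadrature:
  (-1·δu/u)² = (-1×0.0270)² = 0.000727;  (-1·δc/c)² = (-1×0.0219)² = 0.000480;  (2·δr/r)² = (2×0.120)² = 0.0572;  (2·δq/q)² = (2×0.0202)² = 0.00163
δQ/Q = √(0.0600) = 0.245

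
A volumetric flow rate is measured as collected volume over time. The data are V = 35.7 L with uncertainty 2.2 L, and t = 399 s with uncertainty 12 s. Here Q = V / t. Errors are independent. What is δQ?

0.00614 L/s

Each factor contributes (exponent × relative error)² to (δQ/Q)²:
  (1·δV/V)² = (1×0.0616)² = 0.00380;  (-1·δt/t)² = (-1×0.0301)² = 0.000905
δQ/Q = √(0.00470) = 0.0686
Q = 0.0895 L/s, so δQ = 0.0686 × 0.0895 = 0.00614 L/s.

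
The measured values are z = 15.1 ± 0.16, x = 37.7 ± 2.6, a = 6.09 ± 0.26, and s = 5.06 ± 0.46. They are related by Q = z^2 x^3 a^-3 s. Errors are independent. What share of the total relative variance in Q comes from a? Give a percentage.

(δQ/Q)² = (2·δz/z)² + (3·δx/x)² + (-3·δa/a)² + (1·δs/s)²
  z term: (2×0.0106)² = 0.000449
  x term: (3×0.0690)² = 0.0428
  a term: (-3×0.0427)² = 0.0164
  s term: (1×0.0909)² = 0.00826
Total = 0.0679. Share from a = 0.0164/0.0679 = 0.242.

24.2%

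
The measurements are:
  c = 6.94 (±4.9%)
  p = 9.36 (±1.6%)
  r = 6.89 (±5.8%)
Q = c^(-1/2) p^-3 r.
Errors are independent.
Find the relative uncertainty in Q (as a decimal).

Since Q is a product/quotient, work with relative uncertainties:
  (−½·δc/c)² = (-0.5×0.0490)² = 0.000600;  (-3·δp/p)² = (-3×0.0160)² = 0.00230;  (1·δr/r)² = (1×0.0580)² = 0.00336
δQ/Q = √(0.00627) = 0.0792

0.0792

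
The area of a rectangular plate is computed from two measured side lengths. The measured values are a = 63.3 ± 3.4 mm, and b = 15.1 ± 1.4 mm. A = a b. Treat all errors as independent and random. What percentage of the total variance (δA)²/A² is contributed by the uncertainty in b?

(δA/A)² = (1·δa/a)² + (1·δb/b)²
  a term: (1×0.0537)² = 0.00289
  b term: (1×0.0927)² = 0.00860
Total = 0.0115. Share from b = 0.00860/0.0115 = 0.749.

74.9%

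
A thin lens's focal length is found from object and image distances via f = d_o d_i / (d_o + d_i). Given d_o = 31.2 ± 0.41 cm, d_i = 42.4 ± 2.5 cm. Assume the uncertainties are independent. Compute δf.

∂f/∂d_o = (d_i/(d_o+d_i))² = 0.332;  ∂f/∂d_i = (d_o/(d_o+d_i))² = 0.180
δf = √((∂f/∂d_o · δd_o)² + (∂f/∂d_i · δd_i)²) = √(0.0185 + 0.202) = 0.469 cm

0.469 cm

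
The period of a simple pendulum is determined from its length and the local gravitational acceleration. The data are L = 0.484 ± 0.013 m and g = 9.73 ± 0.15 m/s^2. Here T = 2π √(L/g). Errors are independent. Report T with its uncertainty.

Products/powers → add relative errors in quadrature, weighted by exponent:
  (½·δL/L)² = (0.5×0.0269)² = 0.000180;  (−½·δg/g)² = (-0.5×0.0154)² = 5.94e-05
δT/T = √(0.000240) = 0.0155
T = 1.40 s, so δT = 0.0155 × 1.40 = 0.0217 s.

1.40 ± 0.0217 s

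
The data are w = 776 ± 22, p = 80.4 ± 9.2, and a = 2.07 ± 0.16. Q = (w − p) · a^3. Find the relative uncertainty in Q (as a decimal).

Let u = w − p = 696. δu = √(δw² + δp²) = √(484 + 84.6) = 23.8, so δu/u = 0.0343.
Q is then a monomial in u, a:
δQ/Q = √((δu/u)² + (3·δa/a)²) = √(0.00118 + 0.0538) = 0.234

0.234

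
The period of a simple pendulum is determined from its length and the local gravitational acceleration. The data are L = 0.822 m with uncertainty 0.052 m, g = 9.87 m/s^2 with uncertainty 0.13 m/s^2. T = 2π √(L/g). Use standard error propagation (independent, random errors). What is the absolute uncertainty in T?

Since T is a product/quotient, work with relative uncertainties:
  (½·δL/L)² = (0.5×0.0633)² = 0.00100;  (−½·δg/g)² = (-0.5×0.0132)² = 4.34e-05
δT/T = √(0.00104) = 0.0323
T = 1.81 s, so δT = 0.0323 × 1.81 = 0.0586 s.

0.0586 s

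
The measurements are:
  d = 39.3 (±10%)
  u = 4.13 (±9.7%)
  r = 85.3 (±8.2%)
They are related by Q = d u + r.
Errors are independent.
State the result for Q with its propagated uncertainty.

248 ± 23.7

Let p = d·u = 162. δp/p = √((1·δd/d)² + (1·δu/u)²) = √(0.0100 + 0.00941) = 0.139, so δp = 22.6.
Q = p + r: δQ = √(δp² + δr²) = √(511 + 48.9) = 23.7
Q = 248.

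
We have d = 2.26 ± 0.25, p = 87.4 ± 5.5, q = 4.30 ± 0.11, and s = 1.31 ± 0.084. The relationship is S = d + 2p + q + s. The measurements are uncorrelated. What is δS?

11.0

Sums and differences: (δS)² = Σ (cᵢ δxᵢ)².
  (δd)² = 0.0625;  (2·δp)² = 121;  (δq)² = 0.0121;  (δs)² = 0.00706
δS = √(121) = 11.0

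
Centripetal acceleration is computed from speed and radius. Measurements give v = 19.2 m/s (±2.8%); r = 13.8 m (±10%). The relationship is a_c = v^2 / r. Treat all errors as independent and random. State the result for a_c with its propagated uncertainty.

26.7 ± 3.06 m/s^2

Since a_c is a product/quotient, work with relative uncertainties:
  (2·δv/v)² = (2×0.0280)² = 0.00314;  (-1·δr/r)² = (-1×0.100)² = 0.0100
δa_c/a_c = √(0.0131) = 0.115
a_c = 26.7 m/s^2, so δa_c = 0.115 × 26.7 = 3.06 m/s^2.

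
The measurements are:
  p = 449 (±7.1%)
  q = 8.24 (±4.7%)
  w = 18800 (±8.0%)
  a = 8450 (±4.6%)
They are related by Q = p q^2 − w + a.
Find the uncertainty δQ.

Let h = p·q^2 = 30500. δh/h = √((1·δp/p)² + (2·δq/q)²) = √(0.00504 + 0.00884) = 0.118, so δh = 3590.
Q = h − w + a: δQ = √(δh² + δw² + δa²) = √(1.29e+07 + 2.26e+06 + 1.51e+05) = 3910

3910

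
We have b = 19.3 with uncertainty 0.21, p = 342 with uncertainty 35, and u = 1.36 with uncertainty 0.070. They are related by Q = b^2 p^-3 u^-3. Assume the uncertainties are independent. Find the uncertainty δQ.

1.27e-06

Products/powers → add relative errors in quadrature, weighted by exponent:
  (2·δb/b)² = (2×0.0109)² = 0.000474;  (-3·δp/p)² = (-3×0.102)² = 0.0943;  (-3·δu/u)² = (-3×0.0515)² = 0.0238
δQ/Q = √(0.119) = 0.344
Q = 3.7e-06, so δQ = 0.344 × 3.7e-06 = 1.27e-06.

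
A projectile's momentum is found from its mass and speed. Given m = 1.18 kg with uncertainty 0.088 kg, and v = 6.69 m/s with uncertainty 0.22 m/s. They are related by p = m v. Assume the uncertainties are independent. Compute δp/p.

Products/powers → add relative errors in quadrature, weighted by exponent:
  (1·δm/m)² = (1×0.0746)² = 0.00556;  (1·δv/v)² = (1×0.0329)² = 0.00108
δp/p = √(0.00664) = 0.0815

0.0815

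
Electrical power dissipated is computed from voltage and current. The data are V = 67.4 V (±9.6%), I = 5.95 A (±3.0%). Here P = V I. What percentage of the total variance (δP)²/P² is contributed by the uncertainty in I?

8.90%

(δP/P)² = (1·δV/V)² + (1·δI/I)²
  V term: (1×0.0960)² = 0.00922
  I term: (1×0.0300)² = 0.000900
Total = 0.0101. Share from I = 0.000900/0.0101 = 0.0890.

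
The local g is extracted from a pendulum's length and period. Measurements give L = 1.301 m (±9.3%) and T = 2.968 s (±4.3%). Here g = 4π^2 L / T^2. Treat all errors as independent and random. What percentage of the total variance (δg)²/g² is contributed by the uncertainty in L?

53.9%

(δg/g)² = (1·δL/L)² + (-2·δT/T)²
  L term: (1×0.0930)² = 0.00865
  T term: (-2×0.0430)² = 0.00740
Total = 0.0160. Share from L = 0.00865/0.0160 = 0.539.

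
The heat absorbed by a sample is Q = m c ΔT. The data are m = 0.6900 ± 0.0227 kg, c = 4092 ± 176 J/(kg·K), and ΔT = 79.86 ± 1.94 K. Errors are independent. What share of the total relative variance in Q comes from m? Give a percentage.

(δQ/Q)² = (1·δm/m)² + (1·δc/c)² + (1·δΔT/ΔT)²
  m term: (1×0.0329)² = 0.00108
  c term: (1×0.0430)² = 0.00185
  ΔT term: (1×0.0243)² = 0.000590
Total = 0.00352. Share from m = 0.00108/0.00352 = 0.307.

30.7%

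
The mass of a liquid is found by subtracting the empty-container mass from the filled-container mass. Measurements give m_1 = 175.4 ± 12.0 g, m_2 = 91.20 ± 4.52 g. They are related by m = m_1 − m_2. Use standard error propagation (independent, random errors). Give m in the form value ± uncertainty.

Each term contributes (cᵢ δxᵢ)² to (δm)²:
  (δm_1)² = 144;  (δm_2)² = 20.4
δm = √(164) = 12.8 g
m = 84.20 g.

84.20 ± 12.8 g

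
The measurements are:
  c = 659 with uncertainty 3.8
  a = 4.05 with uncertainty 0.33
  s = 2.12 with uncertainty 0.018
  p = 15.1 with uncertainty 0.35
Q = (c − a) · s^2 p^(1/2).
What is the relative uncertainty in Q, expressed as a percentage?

Let u = c − a = 655. δu = √(δc² + δa²) = √(14.4 + 0.109) = 3.81, so δu/u = 0.00582.
Q is then a monomial in u, s, p:
δQ/Q = √((δu/u)² + (2·δs/s)² + (½·δp/p)²) = √(3.39e-05 + 0.000288 + 0.000134) = 0.0214

2.14%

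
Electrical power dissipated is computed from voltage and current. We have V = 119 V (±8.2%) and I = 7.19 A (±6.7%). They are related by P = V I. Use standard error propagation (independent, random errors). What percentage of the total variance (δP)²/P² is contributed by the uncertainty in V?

(δP/P)² = (1·δV/V)² + (1·δI/I)²
  V term: (1×0.0820)² = 0.00672
  I term: (1×0.0670)² = 0.00449
Total = 0.0112. Share from V = 0.00672/0.0112 = 0.600.

60.0%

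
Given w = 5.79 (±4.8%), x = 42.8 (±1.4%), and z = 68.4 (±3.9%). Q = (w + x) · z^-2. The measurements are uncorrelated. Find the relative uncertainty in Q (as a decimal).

Let u = w + x = 48.6. δu = √(δw² + δx²) = √(0.0772 + 0.359) = 0.661, so δu/u = 0.0136.
Q is then a monomial in u, z:
δQ/Q = √((δu/u)² + (-2·δz/z)²) = √(0.000185 + 0.00608) = 0.0792

0.0792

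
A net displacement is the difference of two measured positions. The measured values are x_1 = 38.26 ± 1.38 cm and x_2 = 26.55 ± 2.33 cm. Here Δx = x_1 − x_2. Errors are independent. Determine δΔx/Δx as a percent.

Each term contributes (cᵢ δxᵢ)² to (δΔx)²:
  (δx_1)² = 1.90;  (δx_2)² = 5.43
δΔx = √(7.33) = 2.71 cm
Δx = 11.71 cm, so δΔx/Δx = 2.71/11.71 = 0.231.

23.1%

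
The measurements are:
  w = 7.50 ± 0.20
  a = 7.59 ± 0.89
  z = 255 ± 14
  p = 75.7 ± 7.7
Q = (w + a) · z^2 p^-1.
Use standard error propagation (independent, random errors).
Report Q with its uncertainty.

Let u = w + a = 15.1. δu = √(δw² + δa²) = √(0.0400 + 0.792) = 0.912, so δu/u = 0.0605.
Q is then a monomial in u, z, p:
δQ/Q = √((δu/u)² + (2·δz/z)² + (-1·δp/p)²) = √(0.00365 + 0.0121 + 0.0103) = 0.161
Q = 13000, so δQ = 0.161 × 13000 = 2090.

13000 ± 2090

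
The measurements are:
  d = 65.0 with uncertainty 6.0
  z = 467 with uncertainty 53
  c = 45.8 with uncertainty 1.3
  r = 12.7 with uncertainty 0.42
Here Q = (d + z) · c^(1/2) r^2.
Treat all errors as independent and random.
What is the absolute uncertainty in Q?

70200

Let u = d + z = 532. δu = √(δd² + δz²) = √(36.0 + 2810) = 53.3, so δu/u = 0.100.
Q is then a monomial in u, c, r:
δQ/Q = √((δu/u)² + (½·δc/c)² + (2·δr/r)²) = √(0.0101 + 0.000201 + 0.00437) = 0.121
Q = 5.81e+05, so δQ = 0.121 × 5.81e+05 = 70200.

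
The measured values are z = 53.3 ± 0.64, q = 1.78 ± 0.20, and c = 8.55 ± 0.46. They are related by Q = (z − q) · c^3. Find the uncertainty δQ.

5210

Let u = z − q = 51.5. δu = √(δz² + δq²) = √(0.410 + 0.0400) = 0.671, so δu/u = 0.0130.
Q is then a monomial in u, c:
δQ/Q = √((δu/u)² + (3·δc/c)²) = √(0.000169 + 0.0261) = 0.162
Q = 32200, so δQ = 0.162 × 32200 = 5210.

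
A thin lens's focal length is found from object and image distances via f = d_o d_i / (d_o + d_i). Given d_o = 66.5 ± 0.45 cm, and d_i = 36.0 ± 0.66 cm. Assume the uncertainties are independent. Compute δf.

∂f/∂d_o = (d_i/(d_o+d_i))² = 0.123;  ∂f/∂d_i = (d_o/(d_o+d_i))² = 0.421
δf = √((∂f/∂d_o · δd_o)² + (∂f/∂d_i · δd_i)²) = √(0.00308 + 0.0772) = 0.283 cm

0.283 cm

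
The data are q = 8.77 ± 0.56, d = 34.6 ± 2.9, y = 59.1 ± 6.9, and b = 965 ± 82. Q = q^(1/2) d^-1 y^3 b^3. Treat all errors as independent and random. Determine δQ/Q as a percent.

For a monomial Q ∝ q^(1/2), d^-1, y^3, b^3, fractional errors add in quadrature:
  (½·δq/q)² = (0.5×0.0639)² = 0.00102;  (-1·δd/d)² = (-1×0.0838)² = 0.00702;  (3·δy/y)² = (3×0.117)² = 0.123;  (3·δb/b)² = (3×0.0850)² = 0.0650
δQ/Q = √(0.196) = 0.442

44.2%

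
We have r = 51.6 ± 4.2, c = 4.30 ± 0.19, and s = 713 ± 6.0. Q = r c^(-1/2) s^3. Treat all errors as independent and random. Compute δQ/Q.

0.0880

Since Q is a product/quotient, work with relative uncertainties:
  (1·δr/r)² = (1×0.0814)² = 0.00663;  (−½·δc/c)² = (-0.5×0.0442)² = 0.000488;  (3·δs/s)² = (3×0.00842)² = 0.000637
δQ/Q = √(0.00775) = 0.0880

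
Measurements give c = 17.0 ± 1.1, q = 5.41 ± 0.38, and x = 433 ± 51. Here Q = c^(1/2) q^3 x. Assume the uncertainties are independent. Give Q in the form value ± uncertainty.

(2.83 ± 0.689) × 10^5

Since Q is a product/quotient, work with relative uncertainties:
  (½·δc/c)² = (0.5×0.0647)² = 0.00105;  (3·δq/q)² = (3×0.0702)² = 0.0444;  (1·δx/x)² = (1×0.118)² = 0.0139
δQ/Q = √(0.0593) = 0.244
Q = 2.83e+05, so δQ = 0.244 × 2.83e+05 = 68900.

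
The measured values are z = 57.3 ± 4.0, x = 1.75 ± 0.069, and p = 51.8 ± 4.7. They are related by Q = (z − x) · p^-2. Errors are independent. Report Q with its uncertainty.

0.0207 ± 0.00404

Let u = z − x = 55.5. δu = √(δz² + δx²) = √(16.0 + 0.00476) = 4.00, so δu/u = 0.0720.
Q is then a monomial in u, p:
δQ/Q = √((δu/u)² + (-2·δp/p)²) = √(0.00519 + 0.0329) = 0.195
Q = 0.0207, so δQ = 0.195 × 0.0207 = 0.00404.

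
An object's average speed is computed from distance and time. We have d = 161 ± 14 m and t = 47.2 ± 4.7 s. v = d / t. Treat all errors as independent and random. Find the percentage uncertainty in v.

13.2%

v is a product of powers, so relative uncertainties combine in quadrature:
  (1·δd/d)² = (1×0.0870)² = 0.00756;  (-1·δt/t)² = (-1×0.0996)² = 0.00992
δv/v = √(0.0175) = 0.132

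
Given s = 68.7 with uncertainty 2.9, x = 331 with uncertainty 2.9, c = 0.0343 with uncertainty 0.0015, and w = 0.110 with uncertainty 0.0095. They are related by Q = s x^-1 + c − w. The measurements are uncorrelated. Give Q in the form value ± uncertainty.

0.132 ± 0.0131

Let p = s·x^-1 = 0.208. δp/p = √((1·δs/s)² + (-1·δx/x)²) = √(0.00178 + 7.68e-05) = 0.0431, so δp = 0.00895.
Q = p + c − w: δQ = √(δp² + δc² + δw²) = √(8.01e-05 + 2.25e-06 + 9.02e-05) = 0.0131
Q = 0.132.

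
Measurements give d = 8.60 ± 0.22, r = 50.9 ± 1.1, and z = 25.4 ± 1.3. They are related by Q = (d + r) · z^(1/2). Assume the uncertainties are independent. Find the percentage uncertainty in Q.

Let u = d + r = 59.5. δu = √(δd² + δr²) = √(0.0484 + 1.21) = 1.12, so δu/u = 0.0189.
Q is then a monomial in u, z:
δQ/Q = √((δu/u)² + (½·δz/z)²) = √(0.000355 + 0.000655) = 0.0318

3.18%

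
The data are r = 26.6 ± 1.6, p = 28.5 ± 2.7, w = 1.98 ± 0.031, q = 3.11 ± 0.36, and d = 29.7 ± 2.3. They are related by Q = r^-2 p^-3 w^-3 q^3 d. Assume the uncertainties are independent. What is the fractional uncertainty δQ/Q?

0.473

Each factor contributes (exponent × relative error)² to (δQ/Q)²:
  (-2·δr/r)² = (-2×0.0602)² = 0.0145;  (-3·δp/p)² = (-3×0.0947)² = 0.0808;  (-3·δw/w)² = (-3×0.0157)² = 0.00221;  (3·δq/q)² = (3×0.116)² = 0.121;  (1·δd/d)² = (1×0.0774)² = 0.00600
δQ/Q = √(0.224) = 0.473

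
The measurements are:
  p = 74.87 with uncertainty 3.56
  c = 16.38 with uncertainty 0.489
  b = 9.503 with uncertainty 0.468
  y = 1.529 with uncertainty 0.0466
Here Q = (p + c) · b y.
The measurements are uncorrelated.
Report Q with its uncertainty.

Let u = p + c = 91.25. δu = √(δp² + δc²) = √(12.7 + 0.239) = 3.59, so δu/u = 0.0394.
Q is then a monomial in u, b, y:
δQ/Q = √((δu/u)² + (1·δb/b)² + (1·δy/y)²) = √(0.00155 + 0.00243 + 0.000929) = 0.0700
Q = 1326, so δQ = 0.0700 × 1326 = 92.9.

1326 ± 92.9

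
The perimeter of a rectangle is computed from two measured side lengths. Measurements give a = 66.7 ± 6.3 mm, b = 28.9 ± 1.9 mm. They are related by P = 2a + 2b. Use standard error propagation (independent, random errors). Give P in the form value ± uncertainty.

191 ± 13.2 mm

Each term contributes (cᵢ δxᵢ)² to (δP)²:
  (2·δa)² = 159;  (2·δb)² = 14.4
δP = √(173) = 13.2 mm
P = 191 mm.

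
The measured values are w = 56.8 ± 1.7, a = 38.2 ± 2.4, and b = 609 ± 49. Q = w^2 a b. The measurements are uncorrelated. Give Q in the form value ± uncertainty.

Products/powers → add relative errors in quadrature, weighted by exponent:
  (2·δw/w)² = (2×0.0299)² = 0.00358;  (1·δa/a)² = (1×0.0628)² = 0.00395;  (1·δb/b)² = (1×0.0805)² = 0.00647
δQ/Q = √(0.0140) = 0.118
Q = 7.51e+07, so δQ = 0.118 × 7.51e+07 = 8.88e+06.

(7.51 ± 0.888) × 10^7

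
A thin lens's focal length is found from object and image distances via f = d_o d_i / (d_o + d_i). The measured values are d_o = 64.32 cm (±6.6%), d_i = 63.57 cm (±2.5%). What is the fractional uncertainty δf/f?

0.0351

∂f/∂d_o = (d_i/(d_o+d_i))² = 0.247;  ∂f/∂d_i = (d_o/(d_o+d_i))² = 0.253
δf = √((∂f/∂d_o · δd_o)² + (∂f/∂d_i · δd_i)²) = √(1.10 + 0.162) = 1.12 cm
f = 31.97 cm, so δf/f = 1.12/31.97 = 0.0351.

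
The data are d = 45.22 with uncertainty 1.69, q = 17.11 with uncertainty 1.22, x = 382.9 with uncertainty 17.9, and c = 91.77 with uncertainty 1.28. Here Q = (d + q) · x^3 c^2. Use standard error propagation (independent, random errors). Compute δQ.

Let u = d + q = 62.33. δu = √(δd² + δq²) = √(2.86 + 1.49) = 2.08, so δu/u = 0.0334.
Q is then a monomial in u, x, c:
δQ/Q = √((δu/u)² + (3·δx/x)² + (2·δc/c)²) = √(0.00112 + 0.0197 + 0.000778) = 0.147
Q = 2.947e+13, so δQ = 0.147 × 2.947e+13 = 4.33e+12.

4.33e+12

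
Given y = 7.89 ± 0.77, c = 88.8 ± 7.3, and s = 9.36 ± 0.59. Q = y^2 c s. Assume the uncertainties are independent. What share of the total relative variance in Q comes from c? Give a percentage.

(δQ/Q)² = (2·δy/y)² + (1·δc/c)² + (1·δs/s)²
  y term: (2×0.0976)² = 0.0381
  c term: (1×0.0822)² = 0.00676
  s term: (1×0.0630)² = 0.00397
Total = 0.0488. Share from c = 0.00676/0.0488 = 0.138.

13.8%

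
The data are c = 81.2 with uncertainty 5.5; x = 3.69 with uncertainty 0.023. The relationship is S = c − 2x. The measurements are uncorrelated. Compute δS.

5.50

Each term contributes (cᵢ δxᵢ)² to (δS)²:
  (δc)² = 30.2;  (2·δx)² = 0.00212
δS = √(30.3) = 5.50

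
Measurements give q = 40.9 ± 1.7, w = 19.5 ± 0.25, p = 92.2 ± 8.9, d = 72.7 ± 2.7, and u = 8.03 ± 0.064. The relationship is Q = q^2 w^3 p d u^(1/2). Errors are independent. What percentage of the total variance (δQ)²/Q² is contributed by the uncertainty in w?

(δQ/Q)² = (2·δq/q)² + (3·δw/w)² + (1·δp/p)² + (1·δd/d)² + (½·δu/u)²
  q term: (2×0.0416)² = 0.00691
  w term: (3×0.0128)² = 0.00148
  p term: (1×0.0965)² = 0.00932
  d term: (1×0.0371)² = 0.00138
  u term: (0.5×0.00797)² = 1.59e-05
Total = 0.0191. Share from w = 0.00148/0.0191 = 0.0774.

7.74%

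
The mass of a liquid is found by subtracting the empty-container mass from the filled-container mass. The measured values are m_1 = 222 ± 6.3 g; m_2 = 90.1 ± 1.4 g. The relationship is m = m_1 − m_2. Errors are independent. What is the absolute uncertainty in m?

For a sum/difference, combine absolute errors in quadrature:
  (δm_1)² = 39.7;  (δm_2)² = 1.96
δm = √(41.6) = 6.45 g

6.45 g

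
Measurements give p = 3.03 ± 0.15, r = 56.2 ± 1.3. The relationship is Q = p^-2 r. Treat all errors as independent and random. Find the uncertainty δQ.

Since Q is a product/quotient, work with relative uncertainties:
  (-2·δp/p)² = (-2×0.0495)² = 0.00980;  (1·δr/r)² = (1×0.0231)² = 0.000535
δQ/Q = √(0.0103) = 0.102
Q = 6.12, so δQ = 0.102 × 6.12 = 0.622.

0.622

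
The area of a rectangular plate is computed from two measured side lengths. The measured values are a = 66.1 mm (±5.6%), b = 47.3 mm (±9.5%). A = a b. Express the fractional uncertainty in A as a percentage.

A is a product of powers, so relative uncertainties combine in quadrature:
  (1·δa/a)² = (1×0.0560)² = 0.00314;  (1·δb/b)² = (1×0.0950)² = 0.00903
δA/A = √(0.0122) = 0.110

11.0%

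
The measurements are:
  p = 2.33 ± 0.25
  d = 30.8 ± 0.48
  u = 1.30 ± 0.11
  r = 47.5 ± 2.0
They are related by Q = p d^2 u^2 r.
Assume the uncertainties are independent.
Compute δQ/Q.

Each factor contributes (exponent × relative error)² to (δQ/Q)²:
  (1·δp/p)² = (1×0.107)² = 0.0115;  (2·δd/d)² = (2×0.0156)² = 0.000971;  (2·δu/u)² = (2×0.0846)² = 0.0286;  (1·δr/r)² = (1×0.0421)² = 0.00177
δQ/Q = √(0.0429) = 0.207

0.207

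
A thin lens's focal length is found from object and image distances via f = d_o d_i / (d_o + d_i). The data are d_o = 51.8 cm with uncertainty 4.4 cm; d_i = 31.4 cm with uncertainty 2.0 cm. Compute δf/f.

0.0510

∂f/∂d_o = (d_i/(d_o+d_i))² = 0.142;  ∂f/∂d_i = (d_o/(d_o+d_i))² = 0.388
δf = √((∂f/∂d_o · δd_o)² + (∂f/∂d_i · δd_i)²) = √(0.393 + 0.601) = 0.997 cm
f = 19.5 cm, so δf/f = 0.997/19.5 = 0.0510.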